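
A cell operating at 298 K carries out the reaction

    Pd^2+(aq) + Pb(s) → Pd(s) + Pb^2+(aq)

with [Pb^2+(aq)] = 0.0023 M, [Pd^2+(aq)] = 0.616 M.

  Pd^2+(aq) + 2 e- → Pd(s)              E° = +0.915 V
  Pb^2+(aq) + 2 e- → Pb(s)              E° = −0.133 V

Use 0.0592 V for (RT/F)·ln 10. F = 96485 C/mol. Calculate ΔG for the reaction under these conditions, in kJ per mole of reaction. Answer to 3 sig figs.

With Pd²⁺/Pd reduced at the cathode, E°cell = +0.915 − (−0.133) = +1.048 V and n = 2.
Here Q = [Pb^2+(aq)] / [Pd^2+(aq)] = 0.00373 (log Q = −2.428), giving E = +1.048 − (0.0592/2)·(−2.428) = +1.1199 V.
Then ΔG = −nFE = −2 × 96485 × +1.1199 J/mol = −216 kJ/mol.

−216 kJ/mol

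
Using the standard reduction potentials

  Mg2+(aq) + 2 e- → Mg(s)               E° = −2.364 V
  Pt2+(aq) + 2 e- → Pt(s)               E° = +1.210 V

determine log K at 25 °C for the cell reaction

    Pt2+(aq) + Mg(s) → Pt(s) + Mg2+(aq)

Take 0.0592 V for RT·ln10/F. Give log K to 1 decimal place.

The Pt²⁺/Pt couple is reduced (cathode); E°cell = +1.210 − (−2.364) = +3.574 V with n = 2.
At equilibrium E = 0, so log K = nE°cell / 0.0592 = (2)(+3.574) / 0.0592 = 120.7.

log K = 120.7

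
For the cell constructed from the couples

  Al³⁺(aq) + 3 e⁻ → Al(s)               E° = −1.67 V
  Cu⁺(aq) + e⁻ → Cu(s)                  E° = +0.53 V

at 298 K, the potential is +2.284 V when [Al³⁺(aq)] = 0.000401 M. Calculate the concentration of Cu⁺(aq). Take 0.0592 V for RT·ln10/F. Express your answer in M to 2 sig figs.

The Cu⁺/Cu couple has the larger reduction potential, so it is the cathode: E°cell = +0.53 − (−1.67) = +2.20 V and n = 3.
Rearranging E = E° − (0.0592/n)·log Q gives log Q = 3(+2.20 − (+2.284))/0.0592 = −4.257.
The balanced reaction is 3 Cu⁺(aq) + Al(s) → 3 Cu(s) + Al³⁺(aq), so Q = [Al³⁺(aq)] / [Cu⁺(aq)]^3.
Isolating [Cu⁺(aq)] in Q = 10^{−4.257} yields log [Cu⁺(aq)] = 0.287, i.e. 1.9 M.

1.9 M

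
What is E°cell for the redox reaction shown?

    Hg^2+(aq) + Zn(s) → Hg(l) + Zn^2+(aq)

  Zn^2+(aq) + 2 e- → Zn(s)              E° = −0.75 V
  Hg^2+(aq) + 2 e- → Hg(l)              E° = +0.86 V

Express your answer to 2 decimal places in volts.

+1.61 V

In the reaction as written, Hg^2+(aq) is reduced (cathode) and Zn^2+(aq) is produced by oxidation at the anode.
E°cell = E°(cathode) − E°(anode) = +0.86 − (−0.75) = +1.61 V.
The positive value indicates the reaction is spontaneous as written.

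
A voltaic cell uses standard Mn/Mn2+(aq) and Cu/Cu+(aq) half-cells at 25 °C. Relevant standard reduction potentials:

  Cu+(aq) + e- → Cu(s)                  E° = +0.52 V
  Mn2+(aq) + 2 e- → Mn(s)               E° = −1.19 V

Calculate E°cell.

+1.71 V

The Cu⁺/Cu couple has the higher E°, so Cu ion is reduced (cathode) and Mn is oxidized (anode).
E°cell = E°(cathode) − E°(anode) = +0.52 − (−1.19) = +1.71 V.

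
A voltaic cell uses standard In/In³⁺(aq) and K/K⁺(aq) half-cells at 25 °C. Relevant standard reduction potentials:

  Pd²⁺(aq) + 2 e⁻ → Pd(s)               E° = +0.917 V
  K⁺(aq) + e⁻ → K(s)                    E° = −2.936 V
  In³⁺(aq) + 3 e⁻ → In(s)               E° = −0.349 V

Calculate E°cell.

The In³⁺/In couple has the higher E°, so In ion is reduced (cathode) and K is oxidized (anode).
E°cell = E°(cathode) − E°(anode) = −0.349 − (−2.936) = +2.587 V.

+2.587 V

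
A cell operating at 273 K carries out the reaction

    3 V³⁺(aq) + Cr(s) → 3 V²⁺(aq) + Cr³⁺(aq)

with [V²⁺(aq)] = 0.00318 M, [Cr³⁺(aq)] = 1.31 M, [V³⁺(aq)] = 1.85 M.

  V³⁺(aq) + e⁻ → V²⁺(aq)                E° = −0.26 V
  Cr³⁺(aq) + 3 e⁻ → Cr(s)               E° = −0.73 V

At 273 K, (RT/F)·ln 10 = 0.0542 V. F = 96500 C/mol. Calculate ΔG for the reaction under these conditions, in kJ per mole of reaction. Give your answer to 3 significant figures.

The standard cell potential is −0.26 − (−0.73) = +0.47 V, with n = 3 electrons in the balanced equation.
Here Q = ([V²⁺(aq)]^3·[Cr³⁺(aq)]) / [V³⁺(aq)]^3 = 6.65×10^−9 (log Q = −8.177), giving E = +0.47 − (0.0542/3)·(−8.177) = +0.6177 V.
Then ΔG = −nFE = −3 × 96500 × +0.6177 J/mol = −179 kJ/mol.

−179 kJ/mol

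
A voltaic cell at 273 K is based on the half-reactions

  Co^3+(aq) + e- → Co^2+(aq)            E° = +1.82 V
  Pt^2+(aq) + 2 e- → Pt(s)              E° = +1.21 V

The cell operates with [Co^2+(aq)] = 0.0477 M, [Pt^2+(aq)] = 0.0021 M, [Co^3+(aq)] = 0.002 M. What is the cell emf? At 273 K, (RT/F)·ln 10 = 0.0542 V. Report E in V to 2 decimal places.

Co³⁺/Co²⁺ is reduced (cathode, E° = +1.82 V) and Pt²⁺/Pt is oxidized (anode).
The standard potential is +1.82 − (+1.21) = +0.61 V and the balanced reaction transfers n = 2 electrons.
The balanced reaction is 2 Co^3+(aq) + Pt(s) → 2 Co^2+(aq) + Pt^2+(aq), so Q = ([Co^2+(aq)]^2·[Pt^2+(aq)]) / [Co^3+(aq)]^2 = 1.19 and log Q = 0.077.
E = E° − (0.0542/n)·log Q = +0.61 − (0.0542/2)(0.077) = +0.61 V.

+0.61 V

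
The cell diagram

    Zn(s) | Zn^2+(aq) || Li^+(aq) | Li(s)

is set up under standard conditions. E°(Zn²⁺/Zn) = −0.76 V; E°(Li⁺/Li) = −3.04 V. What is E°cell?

−2.28 V

By convention the left-hand electrode in cell notation is the anode (oxidation) and the right-hand electrode is the cathode (reduction).
E°cell = E°(right) − E°(left) = −3.04 − (−0.76) = −2.28 V.
The negative sign shows that, as written, the cell would require an external voltage to drive the reaction.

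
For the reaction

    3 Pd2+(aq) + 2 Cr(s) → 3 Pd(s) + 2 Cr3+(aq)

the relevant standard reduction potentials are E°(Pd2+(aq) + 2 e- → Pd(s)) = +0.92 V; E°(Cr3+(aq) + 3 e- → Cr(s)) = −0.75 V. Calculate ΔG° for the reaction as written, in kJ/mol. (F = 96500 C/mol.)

In the reaction as written Pd2+(aq) is reduced, so the Pd²⁺/Pd couple is the cathode and Cr³⁺/Cr is the anode.
E°cell = +0.92 − (−0.75) = +1.67 V; balancing electrons gives n = 6.
ΔG° = −nFE°cell = −(6)(96500)(+1.67) J/mol = −967 kJ/mol.

−967 kJ/mol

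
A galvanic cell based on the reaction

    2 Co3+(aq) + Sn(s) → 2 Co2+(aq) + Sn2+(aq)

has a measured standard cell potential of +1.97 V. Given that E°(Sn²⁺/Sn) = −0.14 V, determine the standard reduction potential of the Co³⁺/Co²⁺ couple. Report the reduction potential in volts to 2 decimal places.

In the reaction as written the Co³⁺/Co²⁺ couple is reduced (cathode) and Sn²⁺/Sn is oxidized (anode), so E°cell = E°(Co³⁺/Co²⁺) − E°(Sn²⁺/Sn).
E°(Co³⁺/Co²⁺) = E°cell + E°(anode) = +1.97 + (−0.14) = +1.83 V.

+1.83 V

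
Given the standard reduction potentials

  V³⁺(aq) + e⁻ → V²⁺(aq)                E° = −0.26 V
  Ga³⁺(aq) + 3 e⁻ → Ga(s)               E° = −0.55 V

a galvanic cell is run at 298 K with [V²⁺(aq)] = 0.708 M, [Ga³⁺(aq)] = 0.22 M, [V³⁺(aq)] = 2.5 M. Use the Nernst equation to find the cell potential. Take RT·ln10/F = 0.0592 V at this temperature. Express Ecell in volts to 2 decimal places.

Since E°(V³⁺/V²⁺) > E°(Ga³⁺/Ga), V³⁺/V²⁺ serves as the cathode.
E°cell = E°cat − E°an = −0.26 − (−0.55) = +0.29 V; n = 3.
The balanced reaction is 3 V³⁺(aq) + Ga(s) → 3 V²⁺(aq) + Ga³⁺(aq), so Q = ([V²⁺(aq)]^3·[Ga³⁺(aq)]) / [V³⁺(aq)]^3 = 0.005 and log Q = −2.301.
By the Nernst equation, E = +0.29 − (0.0592/3)·(−2.301) = +0.34 V.

+0.34 V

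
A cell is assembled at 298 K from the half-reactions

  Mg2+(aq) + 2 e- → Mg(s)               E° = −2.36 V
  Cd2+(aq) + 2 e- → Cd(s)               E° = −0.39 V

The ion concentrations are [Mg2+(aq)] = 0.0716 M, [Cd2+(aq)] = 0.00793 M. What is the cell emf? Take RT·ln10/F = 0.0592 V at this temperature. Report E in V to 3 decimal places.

Since E°(Cd²⁺/Cd) > E°(Mg²⁺/Mg), Cd²⁺/Cd serves as the cathode.
The standard potential is −0.39 − (−2.36) = +1.97 V and the balanced reaction transfers n = 2 electrons.
Balancing gives Cd2+(aq) + Mg(s) → Cd(s) + Mg2+(aq); hence Q = [Mg2+(aq)] / [Cd2+(aq)] = 9.03 (log Q = 0.956).
E = E° − (0.0592/n)·log Q = +1.97 − (0.0592/2)(0.956) = +1.942 V.

+1.942 V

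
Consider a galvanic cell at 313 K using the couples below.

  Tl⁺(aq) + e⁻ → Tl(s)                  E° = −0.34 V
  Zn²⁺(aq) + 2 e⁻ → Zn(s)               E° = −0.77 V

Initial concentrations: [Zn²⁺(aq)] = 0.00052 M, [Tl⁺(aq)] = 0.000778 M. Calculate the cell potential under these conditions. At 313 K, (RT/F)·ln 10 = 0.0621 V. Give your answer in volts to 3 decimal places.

Since E°(Tl⁺/Tl) > E°(Zn²⁺/Zn), Tl⁺/Tl serves as the cathode.
E°cell = −0.34 − (−0.77) = +0.43 V, with n = 2 electrons transferred.
Balancing gives 2 Tl⁺(aq) + Zn(s) → 2 Tl(s) + Zn²⁺(aq); hence Q = [Zn²⁺(aq)] / [Tl⁺(aq)]^2 = 859 (log Q = 2.934).
E = E° − (0.0621/n)·log Q = +0.43 − (0.0621/2)(2.934) = +0.339 V.

+0.339 V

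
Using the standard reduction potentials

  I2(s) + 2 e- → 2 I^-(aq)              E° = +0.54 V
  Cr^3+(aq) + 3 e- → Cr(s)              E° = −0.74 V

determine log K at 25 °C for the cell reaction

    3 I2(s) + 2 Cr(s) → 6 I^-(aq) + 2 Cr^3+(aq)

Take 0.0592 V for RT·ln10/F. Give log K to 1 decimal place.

The I₂/I⁻ couple is reduced (cathode); E°cell = +0.54 − (−0.74) = +1.28 V with n = 6.
At equilibrium E = 0, so log K = nE°cell / 0.0592 = (6)(+1.28) / 0.0592 = 129.7.

log K = 129.7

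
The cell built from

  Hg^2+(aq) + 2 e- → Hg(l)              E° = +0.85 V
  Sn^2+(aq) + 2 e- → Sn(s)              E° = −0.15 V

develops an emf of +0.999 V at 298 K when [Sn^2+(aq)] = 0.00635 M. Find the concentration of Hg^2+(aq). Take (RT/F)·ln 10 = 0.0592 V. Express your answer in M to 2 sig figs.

Hg²⁺/Hg is the cathode (higher E°); E°cell = +0.85 − (−0.15) = +1.00 V with n = 2.
Since E = E° − (0.0592/n)·log Q, log Q = n(E° − E)/0.0592 = 0.034.
The balanced reaction is Hg^2+(aq) + Sn(s) → Hg(l) + Sn^2+(aq), so Q = [Sn^2+(aq)] / [Hg^2+(aq)].
Substituting the known concentrations and solving, log [Hg^2+(aq)] = −2.231 and [Hg^2+(aq)] = 0.0059 M.

0.0059 M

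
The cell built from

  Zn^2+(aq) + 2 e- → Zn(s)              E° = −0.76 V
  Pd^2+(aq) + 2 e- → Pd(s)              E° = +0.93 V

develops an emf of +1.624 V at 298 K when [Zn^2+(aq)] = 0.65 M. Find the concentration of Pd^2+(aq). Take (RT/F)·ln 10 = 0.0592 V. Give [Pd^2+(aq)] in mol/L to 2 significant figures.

With Pd²⁺/Pd at the cathode and Zn²⁺/Zn at the anode, E°cell = +0.93 − (−0.76) = +1.69 V (n = 2).
From the Nernst equation, log Q = n(E° − E)/0.0592 = 2·(+1.69 − (+1.624))/0.0592 = 2.230.
The balanced reaction is Pd^2+(aq) + Zn(s) → Pd(s) + Zn^2+(aq), so Q = [Zn^2+(aq)] / [Pd^2+(aq)].
Substituting the known concentrations and solving, log [Pd^2+(aq)] = −2.417 and [Pd^2+(aq)] = 0.0038 M.

0.0038 M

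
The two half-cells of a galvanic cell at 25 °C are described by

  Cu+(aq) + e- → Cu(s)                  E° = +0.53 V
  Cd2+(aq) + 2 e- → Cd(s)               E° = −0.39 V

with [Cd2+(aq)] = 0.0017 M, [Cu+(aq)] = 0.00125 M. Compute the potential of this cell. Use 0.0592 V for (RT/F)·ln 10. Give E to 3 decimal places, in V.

Cu⁺/Cu is reduced (cathode, E° = +0.53 V) and Cd²⁺/Cd is oxidized (anode).
The standard potential is +0.53 − (−0.39) = +0.92 V and the balanced reaction transfers n = 2 electrons.
The balanced reaction is 2 Cu+(aq) + Cd(s) → 2 Cu(s) + Cd2+(aq), so Q = [Cd2+(aq)] / [Cu+(aq)]^2 = 1.09×10^3 and log Q = 3.037.
Applying E = E° − (RT ln10/nF)·log Q gives +0.92 − (0.0592/2)(3.037) = +0.830 V.

+0.830 V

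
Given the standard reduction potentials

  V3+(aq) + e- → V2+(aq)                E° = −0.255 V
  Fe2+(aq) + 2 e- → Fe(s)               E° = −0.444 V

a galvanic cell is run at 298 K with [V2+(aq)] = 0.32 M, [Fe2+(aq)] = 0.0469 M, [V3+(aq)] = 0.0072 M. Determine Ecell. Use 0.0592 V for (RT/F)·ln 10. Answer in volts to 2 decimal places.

+0.13 V

V³⁺/V²⁺ is reduced (cathode, E° = −0.255 V) and Fe²⁺/Fe is oxidized (anode).
E°cell = −0.255 − (−0.444) = +0.189 V, with n = 2 electrons transferred.
For the overall reaction 2 V3+(aq) + Fe(s) → 2 V2+(aq) + Fe2+(aq), Q = ([V2+(aq)]^2·[Fe2+(aq)]) / [V3+(aq)]^2 = 92.6, giving log Q = 1.967.
E = E° − (0.0592/n)·log Q = +0.189 − (0.0592/2)(1.967) = +0.13 V.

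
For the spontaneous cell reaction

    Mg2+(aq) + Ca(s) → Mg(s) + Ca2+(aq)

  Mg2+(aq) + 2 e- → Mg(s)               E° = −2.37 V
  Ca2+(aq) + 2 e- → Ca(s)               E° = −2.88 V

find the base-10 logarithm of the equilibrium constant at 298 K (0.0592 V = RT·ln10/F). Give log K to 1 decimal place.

log K = 17.2

The Mg²⁺/Mg couple is reduced (cathode); E°cell = −2.37 − (−2.88) = +0.51 V with n = 2.
At equilibrium E = 0, so log K = nE°cell / 0.0592 = (2)(+0.51) / 0.0592 = 17.2.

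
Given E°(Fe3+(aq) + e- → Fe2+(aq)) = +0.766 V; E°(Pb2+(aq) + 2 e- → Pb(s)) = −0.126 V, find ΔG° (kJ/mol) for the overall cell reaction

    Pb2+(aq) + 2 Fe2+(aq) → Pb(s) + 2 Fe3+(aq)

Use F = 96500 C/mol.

+172 kJ/mol

In the reaction as written Pb2+(aq) is reduced, so the Pb²⁺/Pb couple is the cathode and Fe³⁺/Fe²⁺ is the anode.
E°cell = −0.126 − (+0.766) = −0.892 V; balancing electrons gives n = 2.
ΔG° = −nFE°cell = −(2)(96500)(−0.892) J/mol = +172 kJ/mol.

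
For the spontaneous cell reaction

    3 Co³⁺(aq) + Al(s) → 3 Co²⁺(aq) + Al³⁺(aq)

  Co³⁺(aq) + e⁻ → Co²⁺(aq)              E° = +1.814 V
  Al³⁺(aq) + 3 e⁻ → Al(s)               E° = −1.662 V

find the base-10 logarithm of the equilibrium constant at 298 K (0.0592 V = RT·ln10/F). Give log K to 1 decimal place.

log K = 176.1

The Co³⁺/Co²⁺ couple is reduced (cathode); E°cell = +1.814 − (−1.662) = +3.476 V with n = 3.
At equilibrium E = 0, so log K = nE°cell / 0.0592 = (3)(+3.476) / 0.0592 = 176.1.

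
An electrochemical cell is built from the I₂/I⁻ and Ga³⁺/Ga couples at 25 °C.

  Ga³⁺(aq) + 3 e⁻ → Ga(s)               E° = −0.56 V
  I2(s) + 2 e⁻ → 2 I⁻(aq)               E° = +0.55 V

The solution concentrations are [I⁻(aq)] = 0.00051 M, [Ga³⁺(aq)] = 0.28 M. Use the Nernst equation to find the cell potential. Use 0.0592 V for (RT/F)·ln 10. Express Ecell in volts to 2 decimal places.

+1.32 V

The I₂/I⁻ couple has the more positive E°, so it is the cathode; Ga³⁺/Ga is the anode.
E°cell = +0.55 − (−0.56) = +1.11 V, with n = 6 electrons transferred.
For the overall reaction 3 I2(s) + 2 Ga(s) → 6 I⁻(aq) + 2 Ga³⁺(aq), Q = [I⁻(aq)]^6·[Ga³⁺(aq)]^2 = 1.38×10^−21, giving log Q = −20.860.
Applying E = E° − (RT ln10/nF)·log Q gives +1.11 − (0.0592/6)(−20.860) = +1.32 V.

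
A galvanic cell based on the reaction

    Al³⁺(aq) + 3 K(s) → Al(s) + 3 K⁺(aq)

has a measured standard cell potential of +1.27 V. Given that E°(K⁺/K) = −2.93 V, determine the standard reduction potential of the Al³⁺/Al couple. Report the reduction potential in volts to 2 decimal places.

−1.66 V

In the reaction as written the Al³⁺/Al couple is reduced (cathode) and K⁺/K is oxidized (anode), so E°cell = E°(Al³⁺/Al) − E°(K⁺/K).
E°(Al³⁺/Al) = E°cell + E°(anode) = +1.27 + (−2.93) = −1.66 V.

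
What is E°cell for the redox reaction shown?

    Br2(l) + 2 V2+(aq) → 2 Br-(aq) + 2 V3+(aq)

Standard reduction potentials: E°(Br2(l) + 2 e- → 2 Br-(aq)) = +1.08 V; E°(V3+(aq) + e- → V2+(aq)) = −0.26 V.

+1.34 V

In the reaction as written, Br2(l) is reduced (cathode) and V3+(aq) is produced by oxidation at the anode.
E°cell = E°(cathode) − E°(anode) = +1.08 − (−0.26) = +1.34 V.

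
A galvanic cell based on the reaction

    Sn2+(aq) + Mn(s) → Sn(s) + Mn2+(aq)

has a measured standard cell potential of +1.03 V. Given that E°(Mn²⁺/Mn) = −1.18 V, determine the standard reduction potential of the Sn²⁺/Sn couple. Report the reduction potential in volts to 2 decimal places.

In the reaction as written the Sn²⁺/Sn couple is reduced (cathode) and Mn²⁺/Mn is oxidized (anode), so E°cell = E°(Sn²⁺/Sn) − E°(Mn²⁺/Mn).
E°(Sn²⁺/Sn) = E°cell + E°(anode) = +1.03 + (−1.18) = −0.15 V.

−0.15 V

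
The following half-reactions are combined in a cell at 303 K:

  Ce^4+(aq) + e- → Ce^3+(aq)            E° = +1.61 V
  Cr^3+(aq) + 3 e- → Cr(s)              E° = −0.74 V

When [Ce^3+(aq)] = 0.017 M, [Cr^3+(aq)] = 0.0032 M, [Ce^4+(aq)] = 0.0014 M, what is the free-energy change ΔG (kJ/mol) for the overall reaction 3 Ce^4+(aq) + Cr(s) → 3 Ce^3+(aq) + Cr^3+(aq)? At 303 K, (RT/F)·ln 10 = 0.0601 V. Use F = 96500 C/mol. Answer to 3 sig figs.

−676 kJ/mol

The standard cell potential is +1.61 − (−0.74) = +2.35 V, with n = 3 electrons in the balanced equation.
Here Q = ([Ce^3+(aq)]^3·[Cr^3+(aq)]) / [Ce^4+(aq)]^3 = 5.73 (log Q = 0.758), giving E = +2.35 − (0.0601/3)·(0.758) = +2.3348 V.
Finally ΔG = −nFE = −(3)(96500 C/mol)(+2.3348 V) = −676 kJ/mol.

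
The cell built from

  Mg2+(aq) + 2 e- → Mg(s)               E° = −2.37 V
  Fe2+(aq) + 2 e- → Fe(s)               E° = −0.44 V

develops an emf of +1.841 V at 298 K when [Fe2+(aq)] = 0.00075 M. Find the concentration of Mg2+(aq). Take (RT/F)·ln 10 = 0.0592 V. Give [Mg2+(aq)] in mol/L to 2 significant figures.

The Fe²⁺/Fe couple has the larger reduction potential, so it is the cathode: E°cell = −0.44 − (−2.37) = +1.93 V and n = 2.
From the Nernst equation, log Q = n(E° − E)/0.0592 = 2·(+1.93 − (+1.841))/0.0592 = 3.007.
For Fe2+(aq) + Mg(s) → Fe(s) + Mg2+(aq), the reaction quotient is Q = [Mg2+(aq)] / [Fe2+(aq)].
Solving for the unknown gives log [Mg2+(aq)] = −0.118, so [Mg2+(aq)] ≈ 0.76 M.

0.76 M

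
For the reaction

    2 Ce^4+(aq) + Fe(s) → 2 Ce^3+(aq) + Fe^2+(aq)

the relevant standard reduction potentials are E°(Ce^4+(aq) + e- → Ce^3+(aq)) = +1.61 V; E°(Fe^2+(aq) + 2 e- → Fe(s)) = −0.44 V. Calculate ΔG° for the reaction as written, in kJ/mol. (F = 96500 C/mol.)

In the reaction as written Ce^4+(aq) is reduced, so the Ce⁴⁺/Ce³⁺ couple is the cathode and Fe²⁺/Fe is the anode.
E°cell = +1.61 − (−0.44) = +2.05 V; balancing electrons gives n = 2.
ΔG° = −nFE°cell = −(2)(96500)(+2.05) J/mol = −396 kJ/mol.

−396 kJ/mol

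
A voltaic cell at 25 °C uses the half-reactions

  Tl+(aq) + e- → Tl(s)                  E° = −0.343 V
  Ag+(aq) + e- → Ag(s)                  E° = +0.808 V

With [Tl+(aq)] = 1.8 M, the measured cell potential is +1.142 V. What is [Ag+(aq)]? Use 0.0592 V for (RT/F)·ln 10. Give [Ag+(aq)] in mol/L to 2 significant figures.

1.3 M

The Ag⁺/Ag couple has the larger reduction potential, so it is the cathode: E°cell = +0.808 − (−0.343) = +1.151 V and n = 1.
From the Nernst equation, log Q = n(E° − E)/0.0592 = 1·(+1.151 − (+1.142))/0.0592 = 0.152.
For Ag+(aq) + Tl(s) → Ag(s) + Tl+(aq), the reaction quotient is Q = [Tl+(aq)] / [Ag+(aq)].
Isolating [Ag+(aq)] in Q = 10^{0.152} yields log [Ag+(aq)] = 0.103, i.e. 1.3 M.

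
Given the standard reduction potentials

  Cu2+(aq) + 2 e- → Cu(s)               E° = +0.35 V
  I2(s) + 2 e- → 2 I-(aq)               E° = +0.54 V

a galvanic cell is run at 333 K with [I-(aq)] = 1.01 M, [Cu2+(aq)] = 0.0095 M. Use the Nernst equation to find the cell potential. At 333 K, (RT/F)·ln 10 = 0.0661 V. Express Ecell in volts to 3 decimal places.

+0.257 V

The I₂/I⁻ couple has the more positive E°, so it is the cathode; Cu²⁺/Cu is the anode.
E°cell = +0.54 − (+0.35) = +0.19 V, with n = 2 electrons transferred.
Balancing gives I2(s) + Cu(s) → 2 I-(aq) + Cu2+(aq); hence Q = [I-(aq)]^2·[Cu2+(aq)] = 0.00969 (log Q = −2.014).
Applying E = E° − (RT ln10/nF)·log Q gives +0.19 − (0.0661/2)(−2.014) = +0.257 V.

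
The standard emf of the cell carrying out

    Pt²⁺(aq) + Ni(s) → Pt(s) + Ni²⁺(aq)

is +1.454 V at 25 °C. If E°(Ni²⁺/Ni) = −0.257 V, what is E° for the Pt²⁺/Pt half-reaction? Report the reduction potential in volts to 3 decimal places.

+1.197 V

In the reaction as written the Pt²⁺/Pt couple is reduced (cathode) and Ni²⁺/Ni is oxidized (anode), so E°cell = E°(Pt²⁺/Pt) − E°(Ni²⁺/Ni).
E°(Pt²⁺/Pt) = E°cell + E°(anode) = +1.454 + (−0.257) = +1.197 V.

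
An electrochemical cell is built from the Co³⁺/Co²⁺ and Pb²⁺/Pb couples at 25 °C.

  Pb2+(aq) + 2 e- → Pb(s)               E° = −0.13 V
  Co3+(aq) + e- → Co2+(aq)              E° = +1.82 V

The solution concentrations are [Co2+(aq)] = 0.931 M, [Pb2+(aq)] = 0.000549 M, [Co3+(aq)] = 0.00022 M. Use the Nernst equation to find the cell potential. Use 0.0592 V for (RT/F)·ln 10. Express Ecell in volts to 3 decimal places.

Since E°(Co³⁺/Co²⁺) > E°(Pb²⁺/Pb), Co³⁺/Co²⁺ serves as the cathode.
The standard potential is +1.82 − (−0.13) = +1.95 V and the balanced reaction transfers n = 2 electrons.
Balancing gives 2 Co3+(aq) + Pb(s) → 2 Co2+(aq) + Pb2+(aq); hence Q = ([Co2+(aq)]^2·[Pb2+(aq)]) / [Co3+(aq)]^2 = 9.83×10^3 (log Q = 3.993).
Applying E = E° − (RT ln10/nF)·log Q gives +1.95 − (0.0592/2)(3.993) = +1.832 V.

+1.832 V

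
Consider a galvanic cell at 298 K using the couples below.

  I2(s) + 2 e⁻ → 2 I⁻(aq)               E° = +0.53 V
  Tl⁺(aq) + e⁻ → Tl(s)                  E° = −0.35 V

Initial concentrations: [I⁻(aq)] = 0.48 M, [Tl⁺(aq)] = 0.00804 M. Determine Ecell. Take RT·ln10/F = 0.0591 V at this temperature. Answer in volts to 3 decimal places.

Since E°(I₂/I⁻) > E°(Tl⁺/Tl), I₂/I⁻ serves as the cathode.
E°cell = +0.53 − (−0.35) = +0.88 V, with n = 2 electrons transferred.
Balancing gives I2(s) + 2 Tl(s) → 2 I⁻(aq) + 2 Tl⁺(aq); hence Q = [I⁻(aq)]^2·[Tl⁺(aq)]^2 = 1.49×10^−5 (log Q = −4.827).
By the Nernst equation, E = +0.88 − (0.0591/2)·(−4.827) = +1.023 V.

+1.023 V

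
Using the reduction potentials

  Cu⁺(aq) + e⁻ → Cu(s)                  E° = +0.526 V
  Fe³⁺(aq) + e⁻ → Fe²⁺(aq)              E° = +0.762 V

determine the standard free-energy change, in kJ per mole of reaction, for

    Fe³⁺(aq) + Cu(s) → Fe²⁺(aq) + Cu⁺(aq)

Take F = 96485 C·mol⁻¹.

−22.8 kJ/mol

In the reaction as written Fe³⁺(aq) is reduced, so the Fe³⁺/Fe²⁺ couple is the cathode and Cu⁺/Cu is the anode.
E°cell = +0.762 − (+0.526) = +0.236 V; balancing electrons gives n = 1.
ΔG° = −nFE°cell = −(1)(96485)(+0.236) J/mol = −22.8 kJ/mol.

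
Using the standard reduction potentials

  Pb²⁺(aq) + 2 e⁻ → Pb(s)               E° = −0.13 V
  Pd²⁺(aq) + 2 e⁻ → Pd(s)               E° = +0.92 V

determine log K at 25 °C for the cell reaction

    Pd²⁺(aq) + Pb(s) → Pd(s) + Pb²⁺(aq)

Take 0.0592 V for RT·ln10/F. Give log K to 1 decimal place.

log K = 35.5

The Pd²⁺/Pd couple is reduced (cathode); E°cell = +0.92 − (−0.13) = +1.05 V with n = 2.
At equilibrium E = 0, so log K = nE°cell / 0.0592 = (2)(+1.05) / 0.0592 = 35.5.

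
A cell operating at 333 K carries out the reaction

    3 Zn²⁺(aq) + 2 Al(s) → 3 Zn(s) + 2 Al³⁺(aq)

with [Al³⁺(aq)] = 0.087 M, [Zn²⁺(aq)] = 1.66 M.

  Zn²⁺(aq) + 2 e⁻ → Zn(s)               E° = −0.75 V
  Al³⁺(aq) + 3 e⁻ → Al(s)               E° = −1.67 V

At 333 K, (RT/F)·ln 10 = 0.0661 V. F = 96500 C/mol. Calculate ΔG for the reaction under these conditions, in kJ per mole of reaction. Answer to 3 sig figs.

−550 kJ/mol

The standard cell potential is −0.75 − (−1.67) = +0.92 V, with n = 6 electrons in the balanced equation.
Q = [Al³⁺(aq)]^2 / [Zn²⁺(aq)]^3 = 0.00165, so log Q = −2.781 and E = +0.92 − (0.0661/6)(−2.781) = +0.9506 V.
ΔG = −nFE = −(6)(96500)(+0.9506) J/mol = −550 kJ/mol.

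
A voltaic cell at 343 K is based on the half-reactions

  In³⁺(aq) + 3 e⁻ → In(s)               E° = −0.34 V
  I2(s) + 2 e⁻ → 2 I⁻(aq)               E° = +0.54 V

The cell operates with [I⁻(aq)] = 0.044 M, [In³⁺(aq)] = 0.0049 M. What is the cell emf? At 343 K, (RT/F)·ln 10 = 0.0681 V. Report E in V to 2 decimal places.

+1.02 V

Since E°(I₂/I⁻) > E°(In³⁺/In), I₂/I⁻ serves as the cathode.
E°cell = E°cat − E°an = +0.54 − (−0.34) = +0.88 V; n = 6.
Balancing gives 3 I2(s) + 2 In(s) → 6 I⁻(aq) + 2 In³⁺(aq); hence Q = [I⁻(aq)]^6·[In³⁺(aq)]^2 = 1.74×10^−13 (log Q = −12.759).
E = E° − (0.0681/n)·log Q = +0.88 − (0.0681/6)(−12.759) = +1.02 V.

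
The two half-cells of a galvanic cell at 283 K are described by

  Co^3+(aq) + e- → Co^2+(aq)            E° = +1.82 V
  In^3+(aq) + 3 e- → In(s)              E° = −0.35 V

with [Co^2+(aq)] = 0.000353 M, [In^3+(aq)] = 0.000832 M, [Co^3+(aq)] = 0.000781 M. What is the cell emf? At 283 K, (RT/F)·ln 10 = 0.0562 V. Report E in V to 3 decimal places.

Since E°(Co³⁺/Co²⁺) > E°(In³⁺/In), Co³⁺/Co²⁺ serves as the cathode.
The standard potential is +1.82 − (−0.35) = +2.17 V and the balanced reaction transfers n = 3 electrons.
Balancing gives 3 Co^3+(aq) + In(s) → 3 Co^2+(aq) + In^3+(aq); hence Q = ([Co^2+(aq)]^3·[In^3+(aq)]) / [Co^3+(aq)]^3 = 7.68×10^−5 (log Q = −4.115).
E = E° − (0.0562/n)·log Q = +2.17 − (0.0562/3)(−4.115) = +2.247 V.

+2.247 V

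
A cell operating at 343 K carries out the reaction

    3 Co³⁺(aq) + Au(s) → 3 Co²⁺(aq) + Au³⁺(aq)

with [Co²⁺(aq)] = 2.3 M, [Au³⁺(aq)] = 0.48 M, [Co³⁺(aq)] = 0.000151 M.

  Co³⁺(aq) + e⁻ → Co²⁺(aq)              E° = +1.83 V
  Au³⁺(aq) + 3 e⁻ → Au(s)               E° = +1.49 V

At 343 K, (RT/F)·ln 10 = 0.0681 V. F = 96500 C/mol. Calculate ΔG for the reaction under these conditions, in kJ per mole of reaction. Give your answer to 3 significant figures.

−18.1 kJ/mol

With Co³⁺/Co²⁺ reduced at the cathode, E°cell = +1.83 − (+1.49) = +0.34 V and n = 3.
The reaction quotient is ([Co²⁺(aq)]^3·[Au³⁺(aq)]) / [Co³⁺(aq)]^3 = 1.7×10^12; by Nernst, E = +0.34 − (0.0681/3)(12.229) = +0.0624 V.
ΔG = −nFE = −(3)(96500)(+0.0624) J/mol = −18.1 kJ/mol.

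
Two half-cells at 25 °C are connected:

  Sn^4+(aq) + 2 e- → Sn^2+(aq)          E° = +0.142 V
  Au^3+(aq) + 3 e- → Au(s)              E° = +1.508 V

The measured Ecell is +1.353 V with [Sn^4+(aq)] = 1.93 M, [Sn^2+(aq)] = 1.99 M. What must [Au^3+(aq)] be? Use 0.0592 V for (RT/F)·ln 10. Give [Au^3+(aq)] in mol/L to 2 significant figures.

The Au³⁺/Au couple has the larger reduction potential, so it is the cathode: E°cell = +1.508 − (+0.142) = +1.366 V and n = 6.
Rearranging E = E° − (0.0592/n)·log Q gives log Q = 6(+1.366 − (+1.353))/0.0592 = 1.318.
Balancing electrons gives 2 Au^3+(aq) + 3 Sn^2+(aq) → 2 Au(s) + 3 Sn^4+(aq); thus Q = [Sn^4+(aq)]^3 / ([Au^3+(aq)]^2·[Sn^2+(aq)]^3).
Isolating [Au^3+(aq)] in Q = 10^{1.318} yields log [Au^3+(aq)] = −0.679, i.e. 0.21 M.

0.21 M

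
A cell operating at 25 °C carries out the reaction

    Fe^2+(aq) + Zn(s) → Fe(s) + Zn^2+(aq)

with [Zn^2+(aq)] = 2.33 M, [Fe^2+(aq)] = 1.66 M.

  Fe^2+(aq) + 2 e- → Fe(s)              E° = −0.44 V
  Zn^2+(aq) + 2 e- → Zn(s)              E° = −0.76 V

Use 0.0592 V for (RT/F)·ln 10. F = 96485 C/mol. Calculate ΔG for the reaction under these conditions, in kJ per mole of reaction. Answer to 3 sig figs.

With Fe²⁺/Fe reduced at the cathode, E°cell = −0.44 − (−0.76) = +0.32 V and n = 2.
Here Q = [Zn^2+(aq)] / [Fe^2+(aq)] = 1.4 (log Q = 0.147), giving E = +0.32 − (0.0592/2)·(0.147) = +0.3156 V.
Then ΔG = −nFE = −2 × 96485 × +0.3156 J/mol = −60.9 kJ/mol.

−60.9 kJ/mol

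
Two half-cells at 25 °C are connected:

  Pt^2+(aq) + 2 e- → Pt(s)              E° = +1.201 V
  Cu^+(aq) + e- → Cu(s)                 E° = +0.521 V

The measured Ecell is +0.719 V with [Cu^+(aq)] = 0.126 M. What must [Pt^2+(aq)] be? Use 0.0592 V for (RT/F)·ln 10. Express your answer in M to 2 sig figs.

With Pt²⁺/Pt at the cathode and Cu⁺/Cu at the anode, E°cell = +1.201 − (+0.521) = +0.680 V (n = 2).
From the Nernst equation, log Q = n(E° − E)/0.0592 = 2·(+0.680 − (+0.719))/0.0592 = −1.318.
The balanced reaction is Pt^2+(aq) + 2 Cu(s) → Pt(s) + 2 Cu^+(aq), so Q = [Cu^+(aq)]^2 / [Pt^2+(aq)].
Isolating [Pt^2+(aq)] in Q = 10^{−1.318} yields log [Pt^2+(aq)] = −0.481, i.e. 0.33 M.

0.33 M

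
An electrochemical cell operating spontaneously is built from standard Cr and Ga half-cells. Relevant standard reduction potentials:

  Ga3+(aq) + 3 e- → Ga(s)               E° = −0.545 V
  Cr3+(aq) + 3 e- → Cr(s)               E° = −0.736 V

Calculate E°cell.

+0.191 V

Of the two couples in this cell, the one with the more positive reduction potential is reduced at the cathode: here that is Ga³⁺/Ga (−0.545 V); Cr³⁺/Cr (−0.736 V) is the anode.
E°cell = E°(cathode) − E°(anode) = −0.545 − (−0.736) = +0.191 V.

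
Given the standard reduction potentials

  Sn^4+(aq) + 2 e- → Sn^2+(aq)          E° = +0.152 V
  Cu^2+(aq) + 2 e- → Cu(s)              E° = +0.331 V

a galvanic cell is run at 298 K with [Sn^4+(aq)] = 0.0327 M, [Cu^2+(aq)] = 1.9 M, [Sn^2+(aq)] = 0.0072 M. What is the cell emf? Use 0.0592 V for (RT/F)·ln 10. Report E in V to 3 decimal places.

Since E°(Cu²⁺/Cu) > E°(Sn⁴⁺/Sn²⁺), Cu²⁺/Cu serves as the cathode.
E°cell = +0.331 − (+0.152) = +0.179 V, with n = 2 electrons transferred.
Balancing gives Cu^2+(aq) + Sn^2+(aq) → Cu(s) + Sn^4+(aq); hence Q = [Sn^4+(aq)] / ([Cu^2+(aq)]·[Sn^2+(aq)]) = 2.39 (log Q = 0.378).
Applying E = E° − (RT ln10/nF)·log Q gives +0.179 − (0.0592/2)(0.378) = +0.168 V.

+0.168 V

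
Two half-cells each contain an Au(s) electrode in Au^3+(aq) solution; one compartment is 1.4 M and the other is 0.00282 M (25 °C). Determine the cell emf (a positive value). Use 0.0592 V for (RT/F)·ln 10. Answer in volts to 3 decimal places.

For a concentration cell E°cell = 0, since both electrodes use the same couple.
The compartment with the higher Au^3+(aq) concentration (1.4 M) acts as the cathode; ions are reduced there and produced at the dilute (0.00282 M) anode.
With n = 3, Ecell = −(0.0592/3)·log([dilute]/[conc]) = −(0.0592/3)·log(0.00282/1.4) = +0.053 V.

0.053 V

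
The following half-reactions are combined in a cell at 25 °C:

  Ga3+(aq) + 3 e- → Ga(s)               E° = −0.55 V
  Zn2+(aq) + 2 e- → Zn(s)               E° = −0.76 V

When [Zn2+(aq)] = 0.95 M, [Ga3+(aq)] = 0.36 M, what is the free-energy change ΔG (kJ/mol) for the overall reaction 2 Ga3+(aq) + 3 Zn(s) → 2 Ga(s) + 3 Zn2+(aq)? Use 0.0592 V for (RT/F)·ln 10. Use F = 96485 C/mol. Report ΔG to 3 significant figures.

E°cell = −0.55 − (−0.76) = +0.21 V; the balanced reaction transfers n = 6 electrons.
The reaction quotient is [Zn2+(aq)]^3 / [Ga3+(aq)]^2 = 6.62; by Nernst, E = +0.21 − (0.0592/6)(0.821) = +0.2019 V.
Finally ΔG = −nFE = −(6)(96485 C/mol)(+0.2019 V) = −117 kJ/mol.

−117 kJ/mol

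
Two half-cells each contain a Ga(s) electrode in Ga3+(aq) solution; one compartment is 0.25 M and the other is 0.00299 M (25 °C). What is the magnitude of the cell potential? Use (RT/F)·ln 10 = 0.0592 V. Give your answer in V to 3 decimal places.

For a concentration cell E°cell = 0, since both electrodes use the same couple.
The compartment with the higher Ga3+(aq) concentration (0.25 M) acts as the cathode; ions are reduced there and produced at the dilute (0.00299 M) anode.
With n = 3, Ecell = −(0.0592/3)·log([dilute]/[conc]) = −(0.0592/3)·log(0.00299/0.25) = +0.038 V.

0.038 V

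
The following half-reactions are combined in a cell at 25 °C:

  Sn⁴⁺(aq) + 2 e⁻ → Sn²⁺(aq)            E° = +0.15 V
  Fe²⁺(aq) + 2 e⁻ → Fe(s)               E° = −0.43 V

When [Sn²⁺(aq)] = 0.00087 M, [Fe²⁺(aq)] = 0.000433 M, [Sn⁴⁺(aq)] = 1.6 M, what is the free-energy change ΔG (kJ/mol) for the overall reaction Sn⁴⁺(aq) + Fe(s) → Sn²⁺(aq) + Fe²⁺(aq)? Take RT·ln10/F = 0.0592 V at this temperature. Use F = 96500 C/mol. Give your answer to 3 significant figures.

−150 kJ/mol

The standard cell potential is +0.15 − (−0.43) = +0.58 V, with n = 2 electrons in the balanced equation.
Here Q = ([Sn²⁺(aq)]·[Fe²⁺(aq)]) / [Sn⁴⁺(aq)] = 2.35×10^−7 (log Q = −6.628), giving E = +0.58 − (0.0592/2)·(−6.628) = +0.7762 V.
Then ΔG = −nFE = −2 × 96500 × +0.7762 J/mol = −150 kJ/mol.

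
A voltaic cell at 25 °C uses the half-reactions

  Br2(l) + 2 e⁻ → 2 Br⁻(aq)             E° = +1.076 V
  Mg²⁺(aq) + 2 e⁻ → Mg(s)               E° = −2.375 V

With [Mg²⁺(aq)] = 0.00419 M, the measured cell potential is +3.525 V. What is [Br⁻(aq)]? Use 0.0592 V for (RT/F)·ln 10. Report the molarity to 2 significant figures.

0.87 M

The Br₂/Br⁻ couple has the larger reduction potential, so it is the cathode: E°cell = +1.076 − (−2.375) = +3.451 V and n = 2.
Rearranging E = E° − (0.0592/n)·log Q gives log Q = 2(+3.451 − (+3.525))/0.0592 = −2.500.
For Br2(l) + Mg(s) → 2 Br⁻(aq) + Mg²⁺(aq), the reaction quotient is Q = [Br⁻(aq)]^2·[Mg²⁺(aq)].
Substituting the known concentrations and solving, log [Br⁻(aq)] = −0.061 and [Br⁻(aq)] = 0.87 M.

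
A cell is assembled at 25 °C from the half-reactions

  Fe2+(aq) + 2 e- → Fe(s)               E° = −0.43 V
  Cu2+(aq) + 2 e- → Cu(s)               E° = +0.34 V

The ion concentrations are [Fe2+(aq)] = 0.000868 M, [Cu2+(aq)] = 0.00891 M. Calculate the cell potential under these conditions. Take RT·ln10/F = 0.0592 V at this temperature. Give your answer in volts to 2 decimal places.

+0.80 V

Since E°(Cu²⁺/Cu) > E°(Fe²⁺/Fe), Cu²⁺/Cu serves as the cathode.
The standard potential is +0.34 − (−0.43) = +0.77 V and the balanced reaction transfers n = 2 electrons.
The balanced reaction is Cu2+(aq) + Fe(s) → Cu(s) + Fe2+(aq), so Q = [Fe2+(aq)] / [Cu2+(aq)] = 0.0974 and log Q = −1.011.
E = E° − (0.0592/n)·log Q = +0.77 − (0.0592/2)(−1.011) = +0.80 V.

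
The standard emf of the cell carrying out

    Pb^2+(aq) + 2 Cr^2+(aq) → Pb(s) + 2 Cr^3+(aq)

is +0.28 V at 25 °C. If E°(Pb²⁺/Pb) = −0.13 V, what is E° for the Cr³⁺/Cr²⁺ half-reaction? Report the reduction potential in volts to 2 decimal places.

−0.41 V

In the reaction as written the Pb²⁺/Pb couple is reduced (cathode) and Cr³⁺/Cr²⁺ is oxidized (anode), so E°cell = E°(Pb²⁺/Pb) − E°(Cr³⁺/Cr²⁺).
E°(Cr³⁺/Cr²⁺) = E°(cathode) − E°cell = −0.13 − (+0.28) = −0.41 V.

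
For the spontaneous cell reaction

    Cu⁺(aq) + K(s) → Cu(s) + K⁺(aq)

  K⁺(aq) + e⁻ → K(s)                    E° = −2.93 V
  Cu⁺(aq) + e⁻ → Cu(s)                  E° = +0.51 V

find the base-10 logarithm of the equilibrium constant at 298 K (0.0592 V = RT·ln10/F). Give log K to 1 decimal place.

log K = 58.1

The Cu⁺/Cu couple is reduced (cathode); E°cell = +0.51 − (−2.93) = +3.44 V with n = 1.
At equilibrium E = 0, so log K = nE°cell / 0.0592 = (1)(+3.44) / 0.0592 = 58.1.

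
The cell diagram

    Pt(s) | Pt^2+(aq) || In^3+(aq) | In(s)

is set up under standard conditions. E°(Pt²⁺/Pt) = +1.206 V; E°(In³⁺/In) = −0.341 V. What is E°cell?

By convention the left-hand electrode in cell notation is the anode (oxidation) and the right-hand electrode is the cathode (reduction).
E°cell = E°(right) − E°(left) = −0.341 − (+1.206) = −1.547 V.
The negative sign shows that, as written, the cell would require an external voltage to drive the reaction.

−1.547 V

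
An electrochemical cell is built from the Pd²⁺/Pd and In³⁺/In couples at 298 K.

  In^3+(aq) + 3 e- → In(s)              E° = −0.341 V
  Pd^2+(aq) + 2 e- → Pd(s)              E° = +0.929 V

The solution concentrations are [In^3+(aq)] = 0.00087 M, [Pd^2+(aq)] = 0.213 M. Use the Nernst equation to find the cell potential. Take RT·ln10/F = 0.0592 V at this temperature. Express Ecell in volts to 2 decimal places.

+1.31 V

Pd²⁺/Pd is reduced (cathode, E° = +0.929 V) and In³⁺/In is oxidized (anode).
E°cell = +0.929 − (−0.341) = +1.270 V, with n = 6 electrons transferred.
For the overall reaction 3 Pd^2+(aq) + 2 In(s) → 3 Pd(s) + 2 In^3+(aq), Q = [In^3+(aq)]^2 / [Pd^2+(aq)]^3 = 7.83×10^−5, giving log Q = −4.106.
By the Nernst equation, E = +1.270 − (0.0592/6)·(−4.106) = +1.31 V.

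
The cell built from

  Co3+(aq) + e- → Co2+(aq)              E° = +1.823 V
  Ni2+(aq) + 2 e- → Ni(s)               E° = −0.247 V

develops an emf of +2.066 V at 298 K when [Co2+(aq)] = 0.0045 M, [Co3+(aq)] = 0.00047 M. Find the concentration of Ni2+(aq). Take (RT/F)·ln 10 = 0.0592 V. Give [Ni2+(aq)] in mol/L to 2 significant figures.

0.015 M

Co³⁺/Co²⁺ is the cathode (higher E°); E°cell = +1.823 − (−0.247) = +2.070 V with n = 2.
Rearranging E = E° − (0.0592/n)·log Q gives log Q = 2(+2.070 − (+2.066))/0.0592 = 0.135.
For 2 Co3+(aq) + Ni(s) → 2 Co2+(aq) + Ni2+(aq), the reaction quotient is Q = ([Co2+(aq)]^2·[Ni2+(aq)]) / [Co3+(aq)]^2.
Substituting the known concentrations and solving, log [Ni2+(aq)] = −1.827 and [Ni2+(aq)] = 0.015 M.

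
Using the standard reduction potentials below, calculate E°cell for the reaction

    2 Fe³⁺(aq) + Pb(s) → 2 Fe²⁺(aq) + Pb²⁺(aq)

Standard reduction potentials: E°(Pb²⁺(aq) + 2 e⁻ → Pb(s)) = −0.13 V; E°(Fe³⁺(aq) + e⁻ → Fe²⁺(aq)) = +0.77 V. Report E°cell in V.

+0.90 V

Fe³⁺(aq) gains electrons, so the Fe³⁺/Fe²⁺ couple is the cathode; the Pb²⁺/Pb couple is the anode.
E°cell = E°(cathode) − E°(anode) = +0.77 − (−0.13) = +0.90 V.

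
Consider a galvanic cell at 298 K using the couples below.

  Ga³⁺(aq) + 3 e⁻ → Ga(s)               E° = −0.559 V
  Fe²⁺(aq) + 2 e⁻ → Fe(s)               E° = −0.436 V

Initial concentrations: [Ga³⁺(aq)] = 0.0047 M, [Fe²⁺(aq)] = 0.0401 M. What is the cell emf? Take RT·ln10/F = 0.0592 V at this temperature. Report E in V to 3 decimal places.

Since E°(Fe²⁺/Fe) > E°(Ga³⁺/Ga), Fe²⁺/Fe serves as the cathode.
E°cell = −0.436 − (−0.559) = +0.123 V, with n = 6 electrons transferred.
For the overall reaction 3 Fe²⁺(aq) + 2 Ga(s) → 3 Fe(s) + 2 Ga³⁺(aq), Q = [Ga³⁺(aq)]^2 / [Fe²⁺(aq)]^3 = 0.343, giving log Q = −0.465.
By the Nernst equation, E = +0.123 − (0.0592/6)·(−0.465) = +0.128 V.

+0.128 V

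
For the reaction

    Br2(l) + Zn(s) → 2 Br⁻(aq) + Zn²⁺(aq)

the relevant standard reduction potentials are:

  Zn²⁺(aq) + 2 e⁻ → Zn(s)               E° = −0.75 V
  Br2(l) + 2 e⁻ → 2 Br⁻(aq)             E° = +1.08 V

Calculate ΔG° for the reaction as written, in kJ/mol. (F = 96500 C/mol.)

In the reaction as written Br2(l) is reduced, so the Br₂/Br⁻ couple is the cathode and Zn²⁺/Zn is the anode.
E°cell = +1.08 − (−0.75) = +1.83 V; balancing electrons gives n = 2.
ΔG° = −nFE°cell = −(2)(96500)(+1.83) J/mol = −353 kJ/mol.

−353 kJ/mol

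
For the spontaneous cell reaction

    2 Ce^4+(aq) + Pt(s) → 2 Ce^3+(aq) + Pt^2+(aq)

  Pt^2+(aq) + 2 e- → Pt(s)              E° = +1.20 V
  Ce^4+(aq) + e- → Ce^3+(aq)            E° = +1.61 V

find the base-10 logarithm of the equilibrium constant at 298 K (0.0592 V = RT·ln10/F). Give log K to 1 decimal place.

The Ce⁴⁺/Ce³⁺ couple is reduced (cathode); E°cell = +1.61 − (+1.20) = +0.41 V with n = 2.
At equilibrium E = 0, so log K = nE°cell / 0.0592 = (2)(+0.41) / 0.0592 = 13.9.

log K = 13.9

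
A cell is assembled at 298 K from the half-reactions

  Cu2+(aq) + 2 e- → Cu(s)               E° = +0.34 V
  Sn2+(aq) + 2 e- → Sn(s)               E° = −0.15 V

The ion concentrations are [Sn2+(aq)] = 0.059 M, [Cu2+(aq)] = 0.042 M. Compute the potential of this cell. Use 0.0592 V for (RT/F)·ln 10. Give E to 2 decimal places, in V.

+0.49 V

The Cu²⁺/Cu couple has the more positive E°, so it is the cathode; Sn²⁺/Sn is the anode.
The standard potential is +0.34 − (−0.15) = +0.49 V and the balanced reaction transfers n = 2 electrons.
For the overall reaction Cu2+(aq) + Sn(s) → Cu(s) + Sn2+(aq), Q = [Sn2+(aq)] / [Cu2+(aq)] = 1.4, giving log Q = 0.148.
Applying E = E° − (RT ln10/nF)·log Q gives +0.49 − (0.0592/2)(0.148) = +0.49 V.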